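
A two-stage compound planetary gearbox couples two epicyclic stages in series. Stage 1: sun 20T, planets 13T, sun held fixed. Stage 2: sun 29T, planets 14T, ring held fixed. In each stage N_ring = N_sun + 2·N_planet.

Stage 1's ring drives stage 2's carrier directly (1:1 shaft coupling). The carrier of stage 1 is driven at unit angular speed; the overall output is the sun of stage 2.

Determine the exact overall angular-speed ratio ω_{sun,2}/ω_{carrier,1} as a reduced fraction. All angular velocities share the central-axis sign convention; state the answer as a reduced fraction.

2838/667

Stage 1: N_ring = 20 + 2·13 = 46
Stage 1: 20(ω_s−ω_c) = −46(ω_r−ω_c),  ω_s=0, ω_c=1
Stage 1: ω_r = 1 − (20/46)(0−1) = 33/23
  ⇒ ω_r¹/ω_c¹ = 33/23
Stage 2: N_ring = 29 + 2·14 = 57
Stage 2: 29(ω_s−ω_c) = −57(ω_r−ω_c),  ω_r=0, ω_c=1
Stage 2: ω_s = 1 − (57/29)(0−1) = 86/29
  ⇒ ω_s²/ω_c² = 86/29
Coupling ω_c² = ω_r¹ ⇒ overall = 33/23 × 86/29 = 2838/667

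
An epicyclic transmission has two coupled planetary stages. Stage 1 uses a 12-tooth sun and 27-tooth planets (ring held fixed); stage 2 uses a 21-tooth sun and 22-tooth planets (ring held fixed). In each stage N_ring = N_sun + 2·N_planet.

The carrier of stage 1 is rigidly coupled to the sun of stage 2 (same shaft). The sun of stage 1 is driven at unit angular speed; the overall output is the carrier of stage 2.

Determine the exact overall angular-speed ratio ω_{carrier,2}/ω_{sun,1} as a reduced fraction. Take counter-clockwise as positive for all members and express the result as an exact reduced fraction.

Stage 1: N_ring = 12 + 2·27 = 66
Stage 1: 12(ω_s−ω_c) = −66(ω_r−ω_c),  ω_r=0, ω_s=1
Stage 1: 12(1−ω_c) = −66(0−ω_c)  ⇒  78ω_c = 12  ⇒  ω_c = 2/13
  ⇒ ω_c¹/ω_s¹ = 2/13
Stage 2: N_ring = 21 + 2·22 = 65
Stage 2: 21(ω_s−ω_c) = −65(ω_r−ω_c),  ω_r=0, ω_s=1
Stage 2: 21(1−ω_c) = −65(0−ω_c)  ⇒  86ω_c = 21  ⇒  ω_c = 21/86
  ⇒ ω_c²/ω_s² = 21/86
Coupling ω_s² = ω_c¹ ⇒ overall = 2/13 × 21/86 = 21/559

21/559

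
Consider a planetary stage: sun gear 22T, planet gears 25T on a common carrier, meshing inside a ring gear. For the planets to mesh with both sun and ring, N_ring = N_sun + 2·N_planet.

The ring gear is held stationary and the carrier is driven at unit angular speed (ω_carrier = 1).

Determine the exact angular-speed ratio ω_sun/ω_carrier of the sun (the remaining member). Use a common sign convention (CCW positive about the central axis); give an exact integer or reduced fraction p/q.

47/11

N_ring = 22 + 2·25 = 72
22(ω_s−ω_c) = −72(ω_r−ω_c),  ω_r=0, ω_c=1
ω_s = 1 − (72/22)(0−1) = 47/11
ω_s/ω_c = 47/11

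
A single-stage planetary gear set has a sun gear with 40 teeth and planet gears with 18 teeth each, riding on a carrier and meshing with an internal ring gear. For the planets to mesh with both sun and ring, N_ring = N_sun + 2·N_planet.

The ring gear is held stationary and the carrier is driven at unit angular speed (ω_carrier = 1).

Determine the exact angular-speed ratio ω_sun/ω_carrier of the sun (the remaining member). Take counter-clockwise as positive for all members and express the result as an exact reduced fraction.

N_ring = 40 + 2·18 = 76
40(ω_s−ω_c) = −76(ω_r−ω_c),  ω_r=0, ω_c=1
ω_s = 1 − (76/40)(0−1) = 29/10
ω_s/ω_c = 29/10

29/10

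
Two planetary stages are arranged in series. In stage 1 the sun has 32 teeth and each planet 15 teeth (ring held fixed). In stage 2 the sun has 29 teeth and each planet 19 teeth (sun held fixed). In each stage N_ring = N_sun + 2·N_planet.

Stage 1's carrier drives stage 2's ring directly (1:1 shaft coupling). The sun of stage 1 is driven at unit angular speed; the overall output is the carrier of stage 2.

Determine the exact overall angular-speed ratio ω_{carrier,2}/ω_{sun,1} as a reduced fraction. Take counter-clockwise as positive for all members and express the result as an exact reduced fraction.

Stage 1: N_ring = 32 + 2·15 = 62
Stage 1: 32(ω_s−ω_c) = −62(ω_r−ω_c),  ω_r=0, ω_s=1
Stage 1: 32(1−ω_c) = −62(0−ω_c)  ⇒  94ω_c = 32  ⇒  ω_c = 16/47
  ⇒ ω_c¹/ω_s¹ = 16/47
Stage 2: N_ring = 29 + 2·19 = 67
Stage 2: 29(ω_s−ω_c) = −67(ω_r−ω_c),  ω_s=0, ω_r=1
Stage 2: 29(0−ω_c) = −67(1−ω_c)  ⇒  96ω_c = 67  ⇒  ω_c = 67/96
  ⇒ ω_c²/ω_r² = 67/96
Coupling ω_r² = ω_c¹ ⇒ overall = 16/47 × 67/96 = 67/282

67/282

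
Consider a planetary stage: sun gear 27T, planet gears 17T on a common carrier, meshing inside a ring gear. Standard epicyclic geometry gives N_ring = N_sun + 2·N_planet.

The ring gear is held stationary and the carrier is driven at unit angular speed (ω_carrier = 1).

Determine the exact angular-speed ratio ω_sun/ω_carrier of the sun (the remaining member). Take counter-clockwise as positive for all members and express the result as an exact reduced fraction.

N_ring = 27 + 2·17 = 61
27(ω_s−ω_c) = −61(ω_r−ω_c),  ω_r=0, ω_c=1
ω_s = 1 − (61/27)(0−1) = 88/27
ω_s/ω_c = 88/27

88/27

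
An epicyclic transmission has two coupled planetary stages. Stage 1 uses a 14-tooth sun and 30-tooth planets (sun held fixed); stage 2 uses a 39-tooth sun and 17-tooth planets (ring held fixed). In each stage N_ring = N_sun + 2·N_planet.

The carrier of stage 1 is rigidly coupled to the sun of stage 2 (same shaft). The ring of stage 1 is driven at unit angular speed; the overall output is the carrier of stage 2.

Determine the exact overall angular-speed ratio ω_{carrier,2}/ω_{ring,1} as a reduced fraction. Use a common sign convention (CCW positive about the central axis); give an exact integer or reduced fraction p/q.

Stage 1: N_ring = 14 + 2·30 = 74
Stage 1: 14(ω_s−ω_c) = −74(ω_r−ω_c),  ω_s=0, ω_r=1
Stage 1: 14(0−ω_c) = −74(1−ω_c)  ⇒  88ω_c = 74  ⇒  ω_c = 37/44
  ⇒ ω_c¹/ω_r¹ = 37/44
Stage 2: N_ring = 39 + 2·17 = 73
Stage 2: 39(ω_s−ω_c) = −73(ω_r−ω_c),  ω_r=0, ω_s=1
Stage 2: 39(1−ω_c) = −73(0−ω_c)  ⇒  112ω_c = 39  ⇒  ω_c = 39/112
  ⇒ ω_c²/ω_s² = 39/112
Coupling ω_s² = ω_c¹ ⇒ overall = 37/44 × 39/112 = 1443/4928

1443/4928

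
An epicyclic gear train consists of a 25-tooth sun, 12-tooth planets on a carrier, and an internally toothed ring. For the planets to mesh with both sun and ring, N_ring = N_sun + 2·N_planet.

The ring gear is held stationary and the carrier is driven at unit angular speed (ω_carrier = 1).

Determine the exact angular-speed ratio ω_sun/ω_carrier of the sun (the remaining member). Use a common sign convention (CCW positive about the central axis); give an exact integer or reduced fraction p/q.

74/25

N_ring = 25 + 2·12 = 49
25(ω_s−ω_c) = −49(ω_r−ω_c),  ω_r=0, ω_c=1
ω_s = 1 − (49/25)(0−1) = 74/25
ω_s/ω_c = 74/25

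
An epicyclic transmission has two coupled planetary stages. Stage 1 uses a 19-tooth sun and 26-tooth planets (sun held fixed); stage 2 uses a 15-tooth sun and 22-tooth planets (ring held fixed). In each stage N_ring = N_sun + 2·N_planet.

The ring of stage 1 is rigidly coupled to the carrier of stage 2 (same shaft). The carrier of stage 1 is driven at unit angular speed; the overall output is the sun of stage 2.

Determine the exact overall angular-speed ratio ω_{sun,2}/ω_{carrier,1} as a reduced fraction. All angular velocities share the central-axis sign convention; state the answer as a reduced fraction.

444/71

Stage 1: N_ring = 19 + 2·26 = 71
Stage 1: 19(ω_s−ω_c) = −71(ω_r−ω_c),  ω_s=0, ω_c=1
Stage 1: ω_r = 1 − (19/71)(0−1) = 90/71
  ⇒ ω_r¹/ω_c¹ = 90/71
Stage 2: N_ring = 15 + 2·22 = 59
Stage 2: 15(ω_s−ω_c) = −59(ω_r−ω_c),  ω_r=0, ω_c=1
Stage 2: ω_s = 1 − (59/15)(0−1) = 74/15
  ⇒ ω_s²/ω_c² = 74/15
Coupling ω_c² = ω_r¹ ⇒ overall = 90/71 × 74/15 = 444/71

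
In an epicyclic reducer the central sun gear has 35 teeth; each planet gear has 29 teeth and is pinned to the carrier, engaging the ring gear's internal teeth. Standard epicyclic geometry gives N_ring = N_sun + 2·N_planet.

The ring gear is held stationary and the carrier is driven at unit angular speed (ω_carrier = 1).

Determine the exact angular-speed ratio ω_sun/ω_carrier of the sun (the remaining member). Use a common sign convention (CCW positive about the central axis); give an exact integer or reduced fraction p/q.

128/35

N_ring = 35 + 2·29 = 93
35(ω_s−ω_c) = −93(ω_r−ω_c),  ω_r=0, ω_c=1
ω_s = 1 − (93/35)(0−1) = 128/35
ω_s/ω_c = 128/35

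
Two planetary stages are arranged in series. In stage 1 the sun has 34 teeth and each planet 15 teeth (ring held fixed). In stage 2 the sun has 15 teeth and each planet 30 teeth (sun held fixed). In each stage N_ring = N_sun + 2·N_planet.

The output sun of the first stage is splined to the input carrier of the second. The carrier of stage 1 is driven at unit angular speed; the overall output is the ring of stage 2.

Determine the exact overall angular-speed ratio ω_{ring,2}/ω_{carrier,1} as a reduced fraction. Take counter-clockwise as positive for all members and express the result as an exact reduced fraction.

Stage 1: N_ring = 34 + 2·15 = 64
Stage 1: 34(ω_s−ω_c) = −64(ω_r−ω_c),  ω_r=0, ω_c=1
Stage 1: ω_s = 1 − (64/34)(0−1) = 49/17
  ⇒ ω_s¹/ω_c¹ = 49/17
Stage 2: N_ring = 15 + 2·30 = 75
Stage 2: 15(ω_s−ω_c) = −75(ω_r−ω_c),  ω_s=0, ω_c=1
Stage 2: ω_r = 1 − (15/75)(0−1) = 6/5
  ⇒ ω_r²/ω_c² = 6/5
Coupling ω_c² = ω_s¹ ⇒ overall = 49/17 × 6/5 = 294/85

294/85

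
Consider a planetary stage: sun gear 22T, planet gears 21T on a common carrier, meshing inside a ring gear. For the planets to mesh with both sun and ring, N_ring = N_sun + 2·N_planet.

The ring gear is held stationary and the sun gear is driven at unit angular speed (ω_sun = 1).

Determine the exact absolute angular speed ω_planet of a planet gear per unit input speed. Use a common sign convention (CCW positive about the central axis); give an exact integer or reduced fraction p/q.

-11/21

N_ring = 22 + 2·21 = 64
22(ω_s−ω_c) = −64(ω_r−ω_c),  ω_r=0, ω_s=1
22(1−ω_c) = −64(0−ω_c)  ⇒  86ω_c = 22  ⇒  ω_c = 11/43
sun–planet: 22·(1−11/43) = −21·(ω_p−ω_c)  ⇒  ω_p−ω_c = −(22/21)·(32/43) = -704/903
ω_p = 11/43 − 704/903 = -11/21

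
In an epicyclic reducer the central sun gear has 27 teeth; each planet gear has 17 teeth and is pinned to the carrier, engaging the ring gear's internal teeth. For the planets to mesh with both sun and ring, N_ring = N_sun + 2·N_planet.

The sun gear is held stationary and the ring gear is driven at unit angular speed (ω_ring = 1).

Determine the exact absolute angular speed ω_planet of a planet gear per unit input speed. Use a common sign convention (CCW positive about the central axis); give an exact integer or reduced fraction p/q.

61/34

N_ring = 27 + 2·17 = 61
27(ω_s−ω_c) = −61(ω_r−ω_c),  ω_s=0, ω_r=1
27(0−ω_c) = −61(1−ω_c)  ⇒  88ω_c = 61  ⇒  ω_c = 61/88
sun–planet: 27·(0−61/88) = −17·(ω_p−ω_c)  ⇒  ω_p−ω_c = −(27/17)·(-61/88) = 1647/1496
ω_p = 61/88 + 1647/1496 = 61/34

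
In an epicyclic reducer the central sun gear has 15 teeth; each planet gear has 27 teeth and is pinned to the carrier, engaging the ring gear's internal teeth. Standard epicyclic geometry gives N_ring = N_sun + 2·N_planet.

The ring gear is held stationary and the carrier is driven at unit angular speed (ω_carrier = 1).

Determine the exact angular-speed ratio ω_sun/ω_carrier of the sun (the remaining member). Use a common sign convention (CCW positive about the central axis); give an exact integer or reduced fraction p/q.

N_ring = 15 + 2·27 = 69
15(ω_s−ω_c) = −69(ω_r−ω_c),  ω_r=0, ω_c=1
ω_s = 1 − (69/15)(0−1) = 28/5
ω_s/ω_c = 28/5

28/5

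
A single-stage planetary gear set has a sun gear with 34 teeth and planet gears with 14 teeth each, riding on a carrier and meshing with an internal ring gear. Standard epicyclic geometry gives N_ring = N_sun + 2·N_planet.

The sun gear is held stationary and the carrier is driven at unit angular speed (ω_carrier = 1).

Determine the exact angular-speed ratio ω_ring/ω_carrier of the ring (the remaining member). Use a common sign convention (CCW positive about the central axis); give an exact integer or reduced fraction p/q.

N_ring = 34 + 2·14 = 62
34(ω_s−ω_c) = −62(ω_r−ω_c),  ω_s=0, ω_c=1
ω_r = 1 − (34/62)(0−1) = 48/31
ω_r/ω_c = 48/31

48/31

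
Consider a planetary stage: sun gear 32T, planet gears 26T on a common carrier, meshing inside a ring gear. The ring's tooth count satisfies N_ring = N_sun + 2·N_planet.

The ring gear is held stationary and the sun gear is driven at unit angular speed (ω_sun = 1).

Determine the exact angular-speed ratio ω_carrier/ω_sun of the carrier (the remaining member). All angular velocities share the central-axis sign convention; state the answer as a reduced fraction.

8/29

N_ring = 32 + 2·26 = 84
32(ω_s−ω_c) = −84(ω_r−ω_c),  ω_r=0, ω_s=1
32(1−ω_c) = −84(0−ω_c)  ⇒  116ω_c = 32  ⇒  ω_c = 8/29
ω_c/ω_s = 8/29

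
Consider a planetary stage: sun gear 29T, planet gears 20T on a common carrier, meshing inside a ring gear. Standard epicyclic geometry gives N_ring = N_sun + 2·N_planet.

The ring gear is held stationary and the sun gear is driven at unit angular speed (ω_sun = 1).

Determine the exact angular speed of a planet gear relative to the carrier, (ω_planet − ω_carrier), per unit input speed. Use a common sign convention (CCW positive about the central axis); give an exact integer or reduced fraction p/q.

N_ring = 29 + 2·20 = 69
29(ω_s−ω_c) = −69(ω_r−ω_c),  ω_r=0, ω_s=1
29(1−ω_c) = −69(0−ω_c)  ⇒  98ω_c = 29  ⇒  ω_c = 29/98
sun–planet: 29·(1−29/98) = −20·(ω_p−ω_c)  ⇒  ω_p−ω_c = −(29/20)·(69/98) = -2001/1960

-2001/1960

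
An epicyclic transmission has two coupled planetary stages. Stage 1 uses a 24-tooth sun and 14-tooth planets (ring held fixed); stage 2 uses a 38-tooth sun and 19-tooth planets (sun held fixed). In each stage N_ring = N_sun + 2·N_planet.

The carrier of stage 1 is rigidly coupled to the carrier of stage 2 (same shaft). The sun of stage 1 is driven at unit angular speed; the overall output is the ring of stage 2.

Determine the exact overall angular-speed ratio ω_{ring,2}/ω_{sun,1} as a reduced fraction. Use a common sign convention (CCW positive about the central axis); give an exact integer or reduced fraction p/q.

Stage 1: N_ring = 24 + 2·14 = 52
Stage 1: 24(ω_s−ω_c) = −52(ω_r−ω_c),  ω_r=0, ω_s=1
Stage 1: 24(1−ω_c) = −52(0−ω_c)  ⇒  76ω_c = 24  ⇒  ω_c = 6/19
  ⇒ ω_c¹/ω_s¹ = 6/19
Stage 2: N_ring = 38 + 2·19 = 76
Stage 2: 38(ω_s−ω_c) = −76(ω_r−ω_c),  ω_s=0, ω_c=1
Stage 2: ω_r = 1 − (38/76)(0−1) = 3/2
  ⇒ ω_r²/ω_c² = 3/2
Coupling ω_c² = ω_c¹ ⇒ overall = 6/19 × 3/2 = 9/19

9/19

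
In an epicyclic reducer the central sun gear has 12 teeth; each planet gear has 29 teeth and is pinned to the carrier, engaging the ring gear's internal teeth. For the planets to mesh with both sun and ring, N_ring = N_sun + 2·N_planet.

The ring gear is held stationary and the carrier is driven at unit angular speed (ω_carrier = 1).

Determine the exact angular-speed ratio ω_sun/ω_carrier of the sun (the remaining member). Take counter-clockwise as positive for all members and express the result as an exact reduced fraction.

41/6

N_ring = 12 + 2·29 = 70
12(ω_s−ω_c) = −70(ω_r−ω_c),  ω_r=0, ω_c=1
ω_s = 1 − (70/12)(0−1) = 41/6
ω_s/ω_c = 41/6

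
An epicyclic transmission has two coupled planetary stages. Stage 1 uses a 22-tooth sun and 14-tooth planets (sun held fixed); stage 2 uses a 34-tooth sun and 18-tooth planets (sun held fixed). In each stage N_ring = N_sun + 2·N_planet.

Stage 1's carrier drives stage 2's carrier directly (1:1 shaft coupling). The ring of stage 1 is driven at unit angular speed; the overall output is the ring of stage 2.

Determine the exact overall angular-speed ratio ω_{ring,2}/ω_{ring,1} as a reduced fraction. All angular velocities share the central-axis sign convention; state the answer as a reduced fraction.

Stage 1: N_ring = 22 + 2·14 = 50
Stage 1: 22(ω_s−ω_c) = −50(ω_r−ω_c),  ω_s=0, ω_r=1
Stage 1: 22(0−ω_c) = −50(1−ω_c)  ⇒  72ω_c = 50  ⇒  ω_c = 25/36
  ⇒ ω_c¹/ω_r¹ = 25/36
Stage 2: N_ring = 34 + 2·18 = 70
Stage 2: 34(ω_s−ω_c) = −70(ω_r−ω_c),  ω_s=0, ω_c=1
Stage 2: ω_r = 1 − (34/70)(0−1) = 52/35
  ⇒ ω_r²/ω_c² = 52/35
Coupling ω_c² = ω_c¹ ⇒ overall = 25/36 × 52/35 = 65/63

65/63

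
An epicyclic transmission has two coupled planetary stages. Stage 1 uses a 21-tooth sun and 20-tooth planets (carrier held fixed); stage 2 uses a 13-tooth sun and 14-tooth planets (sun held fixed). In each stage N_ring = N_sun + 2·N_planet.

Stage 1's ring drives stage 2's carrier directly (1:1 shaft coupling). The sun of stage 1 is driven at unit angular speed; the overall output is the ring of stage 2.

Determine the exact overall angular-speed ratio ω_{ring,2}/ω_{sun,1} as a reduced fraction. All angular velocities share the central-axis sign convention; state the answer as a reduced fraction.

-1134/2501

Stage 1: N_ring = 21 + 2·20 = 61
Stage 1: 21(ω_s−ω_c) = −61(ω_r−ω_c),  ω_c=0, ω_s=1
Stage 1: ω_r = 0 − (21/61)(1−0) = -21/61
  ⇒ ω_r¹/ω_s¹ = -21/61
Stage 2: N_ring = 13 + 2·14 = 41
Stage 2: 13(ω_s−ω_c) = −41(ω_r−ω_c),  ω_s=0, ω_c=1
Stage 2: ω_r = 1 − (13/41)(0−1) = 54/41
  ⇒ ω_r²/ω_c² = 54/41
Coupling ω_c² = ω_r¹ ⇒ overall = -21/61 × 54/41 = -1134/2501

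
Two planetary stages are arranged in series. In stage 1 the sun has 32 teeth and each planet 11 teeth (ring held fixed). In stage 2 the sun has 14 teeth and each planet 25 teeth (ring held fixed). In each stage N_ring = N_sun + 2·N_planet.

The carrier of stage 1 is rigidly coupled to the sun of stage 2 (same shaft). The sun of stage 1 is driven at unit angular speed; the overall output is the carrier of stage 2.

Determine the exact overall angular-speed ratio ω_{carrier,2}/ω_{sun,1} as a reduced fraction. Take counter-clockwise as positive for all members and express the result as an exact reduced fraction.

112/1677

Stage 1: N_ring = 32 + 2·11 = 54
Stage 1: 32(ω_s−ω_c) = −54(ω_r−ω_c),  ω_r=0, ω_s=1
Stage 1: 32(1−ω_c) = −54(0−ω_c)  ⇒  86ω_c = 32  ⇒  ω_c = 16/43
  ⇒ ω_c¹/ω_s¹ = 16/43
Stage 2: N_ring = 14 + 2·25 = 64
Stage 2: 14(ω_s−ω_c) = −64(ω_r−ω_c),  ω_r=0, ω_s=1
Stage 2: 14(1−ω_c) = −64(0−ω_c)  ⇒  78ω_c = 14  ⇒  ω_c = 7/39
  ⇒ ω_c²/ω_s² = 7/39
Coupling ω_s² = ω_c¹ ⇒ overall = 16/43 × 7/39 = 112/1677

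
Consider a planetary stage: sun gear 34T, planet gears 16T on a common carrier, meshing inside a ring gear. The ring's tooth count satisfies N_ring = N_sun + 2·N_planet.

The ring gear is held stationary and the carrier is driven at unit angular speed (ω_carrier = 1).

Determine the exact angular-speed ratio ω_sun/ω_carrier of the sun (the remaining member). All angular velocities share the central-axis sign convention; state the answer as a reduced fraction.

50/17

N_ring = 34 + 2·16 = 66
34(ω_s−ω_c) = −66(ω_r−ω_c),  ω_r=0, ω_c=1
ω_s = 1 − (66/34)(0−1) = 50/17
ω_s/ω_c = 50/17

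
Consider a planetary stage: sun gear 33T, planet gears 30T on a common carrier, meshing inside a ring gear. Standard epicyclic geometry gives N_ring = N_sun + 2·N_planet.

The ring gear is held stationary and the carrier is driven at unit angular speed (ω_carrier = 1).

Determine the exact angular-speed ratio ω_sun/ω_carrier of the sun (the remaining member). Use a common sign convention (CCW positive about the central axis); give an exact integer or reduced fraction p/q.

N_ring = 33 + 2·30 = 93
33(ω_s−ω_c) = −93(ω_r−ω_c),  ω_r=0, ω_c=1
ω_s = 1 − (93/33)(0−1) = 42/11
ω_s/ω_c = 42/11

42/11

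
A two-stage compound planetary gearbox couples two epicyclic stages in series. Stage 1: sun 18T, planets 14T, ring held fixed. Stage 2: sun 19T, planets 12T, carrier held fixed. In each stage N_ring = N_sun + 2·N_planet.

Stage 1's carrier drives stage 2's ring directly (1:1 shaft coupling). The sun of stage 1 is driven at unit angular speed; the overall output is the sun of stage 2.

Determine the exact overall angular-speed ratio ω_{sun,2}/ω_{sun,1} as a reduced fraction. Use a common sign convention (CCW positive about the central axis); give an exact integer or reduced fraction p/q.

Stage 1: N_ring = 18 + 2·14 = 46
Stage 1: 18(ω_s−ω_c) = −46(ω_r−ω_c),  ω_r=0, ω_s=1
Stage 1: 18(1−ω_c) = −46(0−ω_c)  ⇒  64ω_c = 18  ⇒  ω_c = 9/32
  ⇒ ω_c¹/ω_s¹ = 9/32
Stage 2: N_ring = 19 + 2·12 = 43
Stage 2: 19(ω_s−ω_c) = −43(ω_r−ω_c),  ω_c=0, ω_r=1
Stage 2: ω_s = 0 − (43/19)(1−0) = -43/19
  ⇒ ω_s²/ω_r² = -43/19
Coupling ω_r² = ω_c¹ ⇒ overall = 9/32 × -43/19 = -387/608

-387/608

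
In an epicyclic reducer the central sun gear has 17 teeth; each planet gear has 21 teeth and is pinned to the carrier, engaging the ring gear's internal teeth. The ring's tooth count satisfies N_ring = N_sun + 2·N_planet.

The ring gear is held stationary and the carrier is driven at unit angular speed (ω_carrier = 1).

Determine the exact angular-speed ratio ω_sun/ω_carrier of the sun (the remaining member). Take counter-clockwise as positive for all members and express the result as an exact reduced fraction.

N_ring = 17 + 2·21 = 59
17(ω_s−ω_c) = −59(ω_r−ω_c),  ω_r=0, ω_c=1
ω_s = 1 − (59/17)(0−1) = 76/17
ω_s/ω_c = 76/17

76/17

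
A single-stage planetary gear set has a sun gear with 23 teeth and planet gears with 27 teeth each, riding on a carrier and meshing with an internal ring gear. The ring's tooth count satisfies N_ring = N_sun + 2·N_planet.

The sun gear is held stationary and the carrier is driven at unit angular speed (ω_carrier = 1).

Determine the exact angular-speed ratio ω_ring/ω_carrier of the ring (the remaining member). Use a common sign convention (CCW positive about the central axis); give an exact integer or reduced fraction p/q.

N_ring = 23 + 2·27 = 77
23(ω_s−ω_c) = −77(ω_r−ω_c),  ω_s=0, ω_c=1
ω_r = 1 − (23/77)(0−1) = 100/77
ω_r/ω_c = 100/77

100/77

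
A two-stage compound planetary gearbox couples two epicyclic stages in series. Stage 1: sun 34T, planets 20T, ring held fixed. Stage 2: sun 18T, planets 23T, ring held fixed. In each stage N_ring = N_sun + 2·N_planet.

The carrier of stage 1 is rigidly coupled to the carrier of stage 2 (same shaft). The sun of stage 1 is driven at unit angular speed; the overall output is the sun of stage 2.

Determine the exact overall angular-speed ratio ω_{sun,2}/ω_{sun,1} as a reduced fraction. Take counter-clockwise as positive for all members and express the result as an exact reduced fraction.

Stage 1: N_ring = 34 + 2·20 = 74
Stage 1: 34(ω_s−ω_c) = −74(ω_r−ω_c),  ω_r=0, ω_s=1
Stage 1: 34(1−ω_c) = −74(0−ω_c)  ⇒  108ω_c = 34  ⇒  ω_c = 17/54
  ⇒ ω_c¹/ω_s¹ = 17/54
Stage 2: N_ring = 18 + 2·23 = 64
Stage 2: 18(ω_s−ω_c) = −64(ω_r−ω_c),  ω_r=0, ω_c=1
Stage 2: ω_s = 1 − (64/18)(0−1) = 41/9
  ⇒ ω_s²/ω_c² = 41/9
Coupling ω_c² = ω_c¹ ⇒ overall = 17/54 × 41/9 = 697/486

697/486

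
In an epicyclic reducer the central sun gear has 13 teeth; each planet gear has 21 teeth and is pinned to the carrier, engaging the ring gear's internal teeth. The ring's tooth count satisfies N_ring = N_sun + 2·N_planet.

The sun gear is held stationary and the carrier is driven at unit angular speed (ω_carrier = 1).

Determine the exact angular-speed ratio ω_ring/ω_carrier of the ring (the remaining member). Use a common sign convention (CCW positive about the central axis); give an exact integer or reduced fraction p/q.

N_ring = 13 + 2·21 = 55
13(ω_s−ω_c) = −55(ω_r−ω_c),  ω_s=0, ω_c=1
ω_r = 1 − (13/55)(0−1) = 68/55
ω_r/ω_c = 68/55

68/55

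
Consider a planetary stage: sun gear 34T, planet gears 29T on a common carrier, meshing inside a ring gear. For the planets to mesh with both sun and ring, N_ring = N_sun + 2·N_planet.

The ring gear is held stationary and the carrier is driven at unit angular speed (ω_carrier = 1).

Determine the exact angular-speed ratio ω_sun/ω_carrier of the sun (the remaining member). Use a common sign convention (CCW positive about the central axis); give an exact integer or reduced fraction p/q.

N_ring = 34 + 2·29 = 92
34(ω_s−ω_c) = −92(ω_r−ω_c),  ω_r=0, ω_c=1
ω_s = 1 − (92/34)(0−1) = 63/17
ω_s/ω_c = 63/17

63/17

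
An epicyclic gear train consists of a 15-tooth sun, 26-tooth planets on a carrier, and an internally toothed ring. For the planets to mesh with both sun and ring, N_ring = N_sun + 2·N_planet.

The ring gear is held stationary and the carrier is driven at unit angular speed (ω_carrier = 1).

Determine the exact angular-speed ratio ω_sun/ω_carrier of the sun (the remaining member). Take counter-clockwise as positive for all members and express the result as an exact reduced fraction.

82/15

N_ring = 15 + 2·26 = 67
15(ω_s−ω_c) = −67(ω_r−ω_c),  ω_r=0, ω_c=1
ω_s = 1 − (67/15)(0−1) = 82/15
ω_s/ω_c = 82/15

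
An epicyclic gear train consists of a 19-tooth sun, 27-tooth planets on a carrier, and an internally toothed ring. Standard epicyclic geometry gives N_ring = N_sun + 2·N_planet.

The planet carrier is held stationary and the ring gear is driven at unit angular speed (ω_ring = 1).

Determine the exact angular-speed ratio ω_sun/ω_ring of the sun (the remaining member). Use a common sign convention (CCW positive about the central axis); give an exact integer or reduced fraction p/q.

-73/19

N_ring = 19 + 2·27 = 73
19(ω_s−ω_c) = −73(ω_r−ω_c),  ω_c=0, ω_r=1
ω_s = 0 − (73/19)(1−0) = -73/19
ω_s/ω_r = -73/19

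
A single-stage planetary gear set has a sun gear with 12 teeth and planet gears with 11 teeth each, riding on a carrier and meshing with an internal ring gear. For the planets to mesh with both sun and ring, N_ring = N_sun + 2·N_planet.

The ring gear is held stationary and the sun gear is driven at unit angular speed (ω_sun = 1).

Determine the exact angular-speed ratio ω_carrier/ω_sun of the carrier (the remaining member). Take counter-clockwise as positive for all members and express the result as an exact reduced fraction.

6/23

N_ring = 12 + 2·11 = 34
12(ω_s−ω_c) = −34(ω_r−ω_c),  ω_r=0, ω_s=1
12(1−ω_c) = −34(0−ω_c)  ⇒  46ω_c = 12  ⇒  ω_c = 6/23
ω_c/ω_s = 6/23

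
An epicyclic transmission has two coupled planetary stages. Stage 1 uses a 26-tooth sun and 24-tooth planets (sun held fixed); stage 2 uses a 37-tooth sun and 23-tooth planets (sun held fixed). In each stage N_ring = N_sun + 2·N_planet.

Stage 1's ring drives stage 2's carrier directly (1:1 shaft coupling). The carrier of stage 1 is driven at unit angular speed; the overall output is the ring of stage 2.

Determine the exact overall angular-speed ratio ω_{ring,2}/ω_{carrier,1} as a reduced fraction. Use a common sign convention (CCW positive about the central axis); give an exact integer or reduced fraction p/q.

6000/3071

Stage 1: N_ring = 26 + 2·24 = 74
Stage 1: 26(ω_s−ω_c) = −74(ω_r−ω_c),  ω_s=0, ω_c=1
Stage 1: ω_r = 1 − (26/74)(0−1) = 50/37
  ⇒ ω_r¹/ω_c¹ = 50/37
Stage 2: N_ring = 37 + 2·23 = 83
Stage 2: 37(ω_s−ω_c) = −83(ω_r−ω_c),  ω_s=0, ω_c=1
Stage 2: ω_r = 1 − (37/83)(0−1) = 120/83
  ⇒ ω_r²/ω_c² = 120/83
Coupling ω_c² = ω_r¹ ⇒ overall = 50/37 × 120/83 = 6000/3071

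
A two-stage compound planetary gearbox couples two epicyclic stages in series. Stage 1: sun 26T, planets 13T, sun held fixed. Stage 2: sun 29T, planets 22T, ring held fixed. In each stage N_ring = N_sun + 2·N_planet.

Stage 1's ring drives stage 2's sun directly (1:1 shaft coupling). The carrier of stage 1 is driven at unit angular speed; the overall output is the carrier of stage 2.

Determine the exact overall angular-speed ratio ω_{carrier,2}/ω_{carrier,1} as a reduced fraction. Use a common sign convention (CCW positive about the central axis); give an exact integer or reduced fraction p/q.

Stage 1: N_ring = 26 + 2·13 = 52
Stage 1: 26(ω_s−ω_c) = −52(ω_r−ω_c),  ω_s=0, ω_c=1
Stage 1: ω_r = 1 − (26/52)(0−1) = 3/2
  ⇒ ω_r¹/ω_c¹ = 3/2
Stage 2: N_ring = 29 + 2·22 = 73
Stage 2: 29(ω_s−ω_c) = −73(ω_r−ω_c),  ω_r=0, ω_s=1
Stage 2: 29(1−ω_c) = −73(0−ω_c)  ⇒  102ω_c = 29  ⇒  ω_c = 29/102
  ⇒ ω_c²/ω_s² = 29/102
Coupling ω_s² = ω_r¹ ⇒ overall = 3/2 × 29/102 = 29/68

29/68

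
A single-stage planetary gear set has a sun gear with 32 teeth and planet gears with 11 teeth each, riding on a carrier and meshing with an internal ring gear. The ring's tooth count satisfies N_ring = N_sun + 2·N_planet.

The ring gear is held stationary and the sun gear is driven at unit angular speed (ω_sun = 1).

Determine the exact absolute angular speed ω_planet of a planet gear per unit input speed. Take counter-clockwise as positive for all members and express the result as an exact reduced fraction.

N_ring = 32 + 2·11 = 54
32(ω_s−ω_c) = −54(ω_r−ω_c),  ω_r=0, ω_s=1
32(1−ω_c) = −54(0−ω_c)  ⇒  86ω_c = 32  ⇒  ω_c = 16/43
sun–planet: 32·(1−16/43) = −11·(ω_p−ω_c)  ⇒  ω_p−ω_c = −(32/11)·(27/43) = -864/473
ω_p = 16/43 − 864/473 = -16/11

-16/11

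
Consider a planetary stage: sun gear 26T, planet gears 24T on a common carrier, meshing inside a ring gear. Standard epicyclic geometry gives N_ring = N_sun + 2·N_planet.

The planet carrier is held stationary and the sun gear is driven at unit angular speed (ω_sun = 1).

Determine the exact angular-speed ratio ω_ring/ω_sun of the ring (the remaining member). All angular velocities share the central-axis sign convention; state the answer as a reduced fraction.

N_ring = 26 + 2·24 = 74
26(ω_s−ω_c) = −74(ω_r−ω_c),  ω_c=0, ω_s=1
ω_r = 0 − (26/74)(1−0) = -13/37
ω_r/ω_s = -13/37

-13/37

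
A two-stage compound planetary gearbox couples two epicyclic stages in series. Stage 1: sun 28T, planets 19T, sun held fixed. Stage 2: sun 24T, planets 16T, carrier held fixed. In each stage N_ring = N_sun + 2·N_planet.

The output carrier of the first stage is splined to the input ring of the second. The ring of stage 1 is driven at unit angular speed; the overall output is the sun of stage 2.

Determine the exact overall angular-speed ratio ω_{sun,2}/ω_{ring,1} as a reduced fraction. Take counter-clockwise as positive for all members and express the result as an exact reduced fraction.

-77/47

Stage 1: N_ring = 28 + 2·19 = 66
Stage 1: 28(ω_s−ω_c) = −66(ω_r−ω_c),  ω_s=0, ω_r=1
Stage 1: 28(0−ω_c) = −66(1−ω_c)  ⇒  94ω_c = 66  ⇒  ω_c = 33/47
  ⇒ ω_c¹/ω_r¹ = 33/47
Stage 2: N_ring = 24 + 2·16 = 56
Stage 2: 24(ω_s−ω_c) = −56(ω_r−ω_c),  ω_c=0, ω_r=1
Stage 2: ω_s = 0 − (56/24)(1−0) = -7/3
  ⇒ ω_s²/ω_r² = -7/3
Coupling ω_r² = ω_c¹ ⇒ overall = 33/47 × -7/3 = -77/47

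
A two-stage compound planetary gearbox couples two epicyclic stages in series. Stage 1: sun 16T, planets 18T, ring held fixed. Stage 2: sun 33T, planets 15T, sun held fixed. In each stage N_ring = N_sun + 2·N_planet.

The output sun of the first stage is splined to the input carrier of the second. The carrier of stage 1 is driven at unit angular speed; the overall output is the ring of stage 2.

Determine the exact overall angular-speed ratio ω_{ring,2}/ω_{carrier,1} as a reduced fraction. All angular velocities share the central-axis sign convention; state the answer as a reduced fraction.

Stage 1: N_ring = 16 + 2·18 = 52
Stage 1: 16(ω_s−ω_c) = −52(ω_r−ω_c),  ω_r=0, ω_c=1
Stage 1: ω_s = 1 − (52/16)(0−1) = 17/4
  ⇒ ω_s¹/ω_c¹ = 17/4
Stage 2: N_ring = 33 + 2·15 = 63
Stage 2: 33(ω_s−ω_c) = −63(ω_r−ω_c),  ω_s=0, ω_c=1
Stage 2: ω_r = 1 − (33/63)(0−1) = 32/21
  ⇒ ω_r²/ω_c² = 32/21
Coupling ω_c² = ω_s¹ ⇒ overall = 17/4 × 32/21 = 136/21

136/21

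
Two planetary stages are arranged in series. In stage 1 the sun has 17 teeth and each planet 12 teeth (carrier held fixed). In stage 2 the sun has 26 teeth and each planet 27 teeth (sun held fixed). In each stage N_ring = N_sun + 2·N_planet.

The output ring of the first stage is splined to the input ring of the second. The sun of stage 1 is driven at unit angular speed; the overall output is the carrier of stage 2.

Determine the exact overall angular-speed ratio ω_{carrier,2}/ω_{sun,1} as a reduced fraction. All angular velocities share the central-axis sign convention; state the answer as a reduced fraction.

Stage 1: N_ring = 17 + 2·12 = 41
Stage 1: 17(ω_s−ω_c) = −41(ω_r−ω_c),  ω_c=0, ω_s=1
Stage 1: ω_r = 0 − (17/41)(1−0) = -17/41
  ⇒ ω_r¹/ω_s¹ = -17/41
Stage 2: N_ring = 26 + 2·27 = 80
Stage 2: 26(ω_s−ω_c) = −80(ω_r−ω_c),  ω_s=0, ω_r=1
Stage 2: 26(0−ω_c) = −80(1−ω_c)  ⇒  106ω_c = 80  ⇒  ω_c = 40/53
  ⇒ ω_c²/ω_r² = 40/53
Coupling ω_r² = ω_r¹ ⇒ overall = -17/41 × 40/53 = -680/2173

-680/2173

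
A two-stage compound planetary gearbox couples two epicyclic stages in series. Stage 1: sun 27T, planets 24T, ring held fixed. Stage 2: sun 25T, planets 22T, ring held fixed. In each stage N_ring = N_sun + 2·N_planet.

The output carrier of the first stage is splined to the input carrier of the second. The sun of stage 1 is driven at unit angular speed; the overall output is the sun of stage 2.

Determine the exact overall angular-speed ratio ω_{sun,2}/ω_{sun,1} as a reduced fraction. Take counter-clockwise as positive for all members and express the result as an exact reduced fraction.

Stage 1: N_ring = 27 + 2·24 = 75
Stage 1: 27(ω_s−ω_c) = −75(ω_r−ω_c),  ω_r=0, ω_s=1
Stage 1: 27(1−ω_c) = −75(0−ω_c)  ⇒  102ω_c = 27  ⇒  ω_c = 9/34
  ⇒ ω_c¹/ω_s¹ = 9/34
Stage 2: N_ring = 25 + 2·22 = 69
Stage 2: 25(ω_s−ω_c) = −69(ω_r−ω_c),  ω_r=0, ω_c=1
Stage 2: ω_s = 1 − (69/25)(0−1) = 94/25
  ⇒ ω_s²/ω_c² = 94/25
Coupling ω_c² = ω_c¹ ⇒ overall = 9/34 × 94/25 = 423/425

423/425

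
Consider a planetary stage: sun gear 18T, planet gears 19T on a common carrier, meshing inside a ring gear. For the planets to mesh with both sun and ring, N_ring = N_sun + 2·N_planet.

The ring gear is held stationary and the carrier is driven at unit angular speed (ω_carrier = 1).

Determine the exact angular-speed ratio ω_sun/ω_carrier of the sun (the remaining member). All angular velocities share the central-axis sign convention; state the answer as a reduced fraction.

N_ring = 18 + 2·19 = 56
18(ω_s−ω_c) = −56(ω_r−ω_c),  ω_r=0, ω_c=1
ω_s = 1 − (56/18)(0−1) = 37/9
ω_s/ω_c = 37/9

37/9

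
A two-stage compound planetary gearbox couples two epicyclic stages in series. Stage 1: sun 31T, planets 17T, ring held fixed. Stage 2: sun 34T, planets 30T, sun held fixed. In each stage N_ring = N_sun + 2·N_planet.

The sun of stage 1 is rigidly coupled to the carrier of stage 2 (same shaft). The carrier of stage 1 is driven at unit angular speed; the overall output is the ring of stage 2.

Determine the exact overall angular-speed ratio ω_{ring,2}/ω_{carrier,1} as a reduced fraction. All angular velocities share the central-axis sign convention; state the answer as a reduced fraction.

Stage 1: N_ring = 31 + 2·17 = 65
Stage 1: 31(ω_s−ω_c) = −65(ω_r−ω_c),  ω_r=0, ω_c=1
Stage 1: ω_s = 1 − (65/31)(0−1) = 96/31
  ⇒ ω_s¹/ω_c¹ = 96/31
Stage 2: N_ring = 34 + 2·30 = 94
Stage 2: 34(ω_s−ω_c) = −94(ω_r−ω_c),  ω_s=0, ω_c=1
Stage 2: ω_r = 1 − (34/94)(0−1) = 64/47
  ⇒ ω_r²/ω_c² = 64/47
Coupling ω_c² = ω_s¹ ⇒ overall = 96/31 × 64/47 = 6144/1457

6144/1457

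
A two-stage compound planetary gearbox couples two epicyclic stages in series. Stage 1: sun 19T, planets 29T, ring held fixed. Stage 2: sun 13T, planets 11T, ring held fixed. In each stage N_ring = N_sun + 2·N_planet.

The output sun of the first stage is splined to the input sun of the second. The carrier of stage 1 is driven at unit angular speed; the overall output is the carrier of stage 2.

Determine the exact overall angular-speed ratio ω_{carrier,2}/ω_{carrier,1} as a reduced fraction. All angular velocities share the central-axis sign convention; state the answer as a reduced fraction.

Stage 1: N_ring = 19 + 2·29 = 77
Stage 1: 19(ω_s−ω_c) = −77(ω_r−ω_c),  ω_r=0, ω_c=1
Stage 1: ω_s = 1 − (77/19)(0−1) = 96/19
  ⇒ ω_s¹/ω_c¹ = 96/19
Stage 2: N_ring = 13 + 2·11 = 35
Stage 2: 13(ω_s−ω_c) = −35(ω_r−ω_c),  ω_r=0, ω_s=1
Stage 2: 13(1−ω_c) = −35(0−ω_c)  ⇒  48ω_c = 13  ⇒  ω_c = 13/48
  ⇒ ω_c²/ω_s² = 13/48
Coupling ω_s² = ω_s¹ ⇒ overall = 96/19 × 13/48 = 26/19

26/19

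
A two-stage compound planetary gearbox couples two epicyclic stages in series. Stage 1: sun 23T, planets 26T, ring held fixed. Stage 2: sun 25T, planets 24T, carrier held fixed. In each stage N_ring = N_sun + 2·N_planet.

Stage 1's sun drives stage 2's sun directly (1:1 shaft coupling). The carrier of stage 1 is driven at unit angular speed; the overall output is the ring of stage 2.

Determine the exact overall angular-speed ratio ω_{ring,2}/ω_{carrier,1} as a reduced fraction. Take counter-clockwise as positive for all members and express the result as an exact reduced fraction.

Stage 1: N_ring = 23 + 2·26 = 75
Stage 1: 23(ω_s−ω_c) = −75(ω_r−ω_c),  ω_r=0, ω_c=1
Stage 1: ω_s = 1 − (75/23)(0−1) = 98/23
  ⇒ ω_s¹/ω_c¹ = 98/23
Stage 2: N_ring = 25 + 2·24 = 73
Stage 2: 25(ω_s−ω_c) = −73(ω_r−ω_c),  ω_c=0, ω_s=1
Stage 2: ω_r = 0 − (25/73)(1−0) = -25/73
  ⇒ ω_r²/ω_s² = -25/73
Coupling ω_s² = ω_s¹ ⇒ overall = 98/23 × -25/73 = -2450/1679

-2450/1679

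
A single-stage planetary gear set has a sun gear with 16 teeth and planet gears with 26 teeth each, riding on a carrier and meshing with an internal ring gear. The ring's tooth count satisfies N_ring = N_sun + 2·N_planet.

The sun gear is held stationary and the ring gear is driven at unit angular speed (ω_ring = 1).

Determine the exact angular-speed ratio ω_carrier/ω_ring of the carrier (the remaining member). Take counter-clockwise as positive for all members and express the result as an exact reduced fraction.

17/21

N_ring = 16 + 2·26 = 68
16(ω_s−ω_c) = −68(ω_r−ω_c),  ω_s=0, ω_r=1
16(0−ω_c) = −68(1−ω_c)  ⇒  84ω_c = 68  ⇒  ω_c = 17/21
ω_c/ω_r = 17/21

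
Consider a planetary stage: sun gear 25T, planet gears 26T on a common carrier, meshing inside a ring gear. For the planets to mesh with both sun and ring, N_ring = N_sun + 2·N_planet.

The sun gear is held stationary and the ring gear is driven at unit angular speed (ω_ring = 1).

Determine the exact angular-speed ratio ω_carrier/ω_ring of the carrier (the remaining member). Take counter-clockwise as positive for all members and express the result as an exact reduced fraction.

77/102

N_ring = 25 + 2·26 = 77
25(ω_s−ω_c) = −77(ω_r−ω_c),  ω_s=0, ω_r=1
25(0−ω_c) = −77(1−ω_c)  ⇒  102ω_c = 77  ⇒  ω_c = 77/102
ω_c/ω_r = 77/102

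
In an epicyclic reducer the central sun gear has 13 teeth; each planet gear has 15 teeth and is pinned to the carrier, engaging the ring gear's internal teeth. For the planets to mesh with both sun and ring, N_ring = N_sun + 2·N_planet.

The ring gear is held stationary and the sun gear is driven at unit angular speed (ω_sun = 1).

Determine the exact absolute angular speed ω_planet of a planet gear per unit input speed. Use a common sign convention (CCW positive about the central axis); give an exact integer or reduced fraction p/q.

-13/30

N_ring = 13 + 2·15 = 43
13(ω_s−ω_c) = −43(ω_r−ω_c),  ω_r=0, ω_s=1
13(1−ω_c) = −43(0−ω_c)  ⇒  56ω_c = 13  ⇒  ω_c = 13/56
sun–planet: 13·(1−13/56) = −15·(ω_p−ω_c)  ⇒  ω_p−ω_c = −(13/15)·(43/56) = -559/840
ω_p = 13/56 − 559/840 = -13/30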